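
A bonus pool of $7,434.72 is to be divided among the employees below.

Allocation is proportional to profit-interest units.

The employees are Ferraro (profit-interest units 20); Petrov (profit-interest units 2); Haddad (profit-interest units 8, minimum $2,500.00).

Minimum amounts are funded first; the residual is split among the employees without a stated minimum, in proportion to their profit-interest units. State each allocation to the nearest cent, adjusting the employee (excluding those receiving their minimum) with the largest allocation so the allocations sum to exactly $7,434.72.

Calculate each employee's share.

Minimums first: Haddad $2,500.00. Residual $4,934.72.
Residual split over remaining profit-interest units 22: Ferraro 4,486.1091 → $4,486.11; Petrov 448.6109 → $448.61.

Ferraro: $4,486.11; Petrov: $448.61; Haddad: $2,500.00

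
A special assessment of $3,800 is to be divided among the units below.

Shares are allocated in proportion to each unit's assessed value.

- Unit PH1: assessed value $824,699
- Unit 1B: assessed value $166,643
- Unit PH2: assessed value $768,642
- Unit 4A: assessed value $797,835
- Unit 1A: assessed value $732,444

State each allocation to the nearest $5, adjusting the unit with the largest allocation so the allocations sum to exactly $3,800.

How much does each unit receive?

Assessed value total: 3,290,263.
Pro-rata amounts: Unit PH1 824,699/3,290,263 × $3,800 = 952.46; Unit 1B 166,643/3,290,263 × $3,800 = 192.46; Unit PH2 768,642/3,290,263 × $3,800 = 887.72; Unit 4A 797,835/3,290,263 × $3,800 = 921.44; Unit 1A 732,444/3,290,263 × $3,800 = 845.92.
At nearest $5: Unit PH1 $950; Unit 1B $190; Unit PH2 $890; Unit 4A $920; Unit 1A $845. Sum = $3,795.
Difference $3,800 − $3,795 = +$5 applied to largest allocation (Unit PH1): Unit PH1 becomes $955.

Unit PH1: $955 · Unit 1B: $190 · Unit PH2: $890 · Unit 4A: $920 · Unit 1A: $845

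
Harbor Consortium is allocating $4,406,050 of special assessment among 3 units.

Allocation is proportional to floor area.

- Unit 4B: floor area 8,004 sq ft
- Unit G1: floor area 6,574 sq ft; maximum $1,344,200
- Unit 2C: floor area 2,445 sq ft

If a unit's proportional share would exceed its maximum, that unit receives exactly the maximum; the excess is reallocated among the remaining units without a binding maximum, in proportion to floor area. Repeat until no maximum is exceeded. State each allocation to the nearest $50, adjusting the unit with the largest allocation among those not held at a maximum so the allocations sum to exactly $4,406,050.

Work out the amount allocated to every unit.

Unit 4B: $2,345,400 | Unit G1: $1,344,200 | Unit 2C: $716,450

Floor area total: 17,023.
Unconstrained shares: Unit 4B 2,071,669.17; Unit G1 1,701,543.36; Unit 2C 632,837.47.
Cap binds for Unit G1 ($1,344,200); balance $3,061,850 reallocated over remaining floor area 10,449.
Redistributed shares: Unit 4B 2,345,396.44 → $2,345,400; Unit 2C 716,453.56 → $716,450.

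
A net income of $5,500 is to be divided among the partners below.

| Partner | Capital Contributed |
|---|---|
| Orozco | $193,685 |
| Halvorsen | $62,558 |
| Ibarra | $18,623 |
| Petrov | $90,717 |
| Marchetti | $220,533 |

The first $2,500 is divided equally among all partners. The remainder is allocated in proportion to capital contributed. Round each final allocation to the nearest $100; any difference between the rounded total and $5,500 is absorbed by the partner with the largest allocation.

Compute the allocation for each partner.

$2,500 shared equally gives $500 per partner.
Remainder $3,000 by capital contributed (total 586,116): Orozco 991.37 → $1,000; Halvorsen 320.20 → $300; Ibarra 95.32 → $100; Petrov 464.33 → $500; Marchetti 1,128.79 → $1,100.
Totals: Orozco $500 + $1,000 = $1,500; Halvorsen $500 + $300 = $800; Ibarra $500 + $100 = $600; Petrov $500 + $500 = $1,000; Marchetti $500 + $1,100 = $1,600.

Orozco: $1,500; Halvorsen: $800; Ibarra: $600; Petrov: $1,000; Marchetti: $1,600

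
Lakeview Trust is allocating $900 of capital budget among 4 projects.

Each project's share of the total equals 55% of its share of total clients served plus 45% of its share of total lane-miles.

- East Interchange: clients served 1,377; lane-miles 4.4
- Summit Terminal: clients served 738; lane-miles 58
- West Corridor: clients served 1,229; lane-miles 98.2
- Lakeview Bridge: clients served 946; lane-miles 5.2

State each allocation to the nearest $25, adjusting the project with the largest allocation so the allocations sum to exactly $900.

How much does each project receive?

Clients served total 4,290; lane-miles total 165.8.
Combined weights (55% clients served + 45% lane-miles): East Interchange 0.1885; Summit Terminal 0.2520; West Corridor 0.4241; Lakeview Bridge 0.1354.
Proportional shares: East Interchange 169.63; Summit Terminal 226.83; West Corridor 381.68; Lakeview Bridge 121.86.
At nearest $25: East Interchange $175; Summit Terminal $225; West Corridor $375; Lakeview Bridge $125. Sum = $900.
Sum already equals the total — no adjustment.

East Interchange: $175; Summit Terminal: $225; West Corridor: $375; Lakeview Bridge: $125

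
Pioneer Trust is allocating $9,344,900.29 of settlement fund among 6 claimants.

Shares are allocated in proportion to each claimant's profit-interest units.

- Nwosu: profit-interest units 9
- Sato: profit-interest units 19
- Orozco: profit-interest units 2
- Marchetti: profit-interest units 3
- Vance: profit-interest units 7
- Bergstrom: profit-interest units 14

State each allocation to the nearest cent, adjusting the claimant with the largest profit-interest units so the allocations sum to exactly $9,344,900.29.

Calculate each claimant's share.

Total profit-interest units = 9 + 19 + 2 + 3 + 7 + 14 = 54.
Pro-rata amounts: Nwosu 1,557,483.3817; Sato 3,288,020.4724; Orozco 346,107.4181; Marchetti 519,161.1272; Vance 1,211,375.9635; Bergstrom 2,422,751.9270.
After rounding (cent): Nwosu $1,557,483.38; Sato $3,288,020.47; Orozco $346,107.42; Marchetti $519,161.13; Vance $1,211,375.96; Bergstrom $2,422,751.93. Sum = $9,344,900.29.
No rounding difference to absorb.

Nwosu: $1,557,483.38 | Sato: $3,288,020.47 | Orozco: $346,107.42 | Marchetti: $519,161.13 | Vance: $1,211,375.96 | Bergstrom: $2,422,751.93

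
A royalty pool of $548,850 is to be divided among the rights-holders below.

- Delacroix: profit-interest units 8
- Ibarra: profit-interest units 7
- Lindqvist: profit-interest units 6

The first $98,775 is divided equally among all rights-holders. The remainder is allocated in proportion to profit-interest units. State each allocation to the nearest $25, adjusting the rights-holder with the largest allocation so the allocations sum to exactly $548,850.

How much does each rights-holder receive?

Delacroix: $204,375 | Ibarra: $182,950 | Lindqvist: $161,525

Equal tier: $98,775 ÷ 3 = $32,925 apiece.
Remainder $450,075 by profit-interest units (total 21): Delacroix 171,457.14 → $171,450; Ibarra 150,025.00 → $150,025; Lindqvist 128,592.86 → $128,600.
Totals: Delacroix $32,925 + $171,450 = $204,375; Ibarra $32,925 + $150,025 = $182,950; Lindqvist $32,925 + $128,600 = $161,525.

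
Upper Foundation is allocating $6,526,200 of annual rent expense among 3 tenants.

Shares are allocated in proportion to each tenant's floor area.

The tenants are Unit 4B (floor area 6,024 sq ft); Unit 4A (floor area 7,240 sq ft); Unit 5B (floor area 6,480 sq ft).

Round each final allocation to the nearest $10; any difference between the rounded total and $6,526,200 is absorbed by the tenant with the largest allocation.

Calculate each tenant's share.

Unit 4B: $1,991,180; Unit 4A: $2,393,110; Unit 5B: $2,141,910

Sum of floor area: 19,744.
Unrounded shares: Unit 4B 6,024/19,744 × $6,526,200 = 1,991,178.53; Unit 4A 7,240/19,744 × $6,526,200 = 2,393,116.29; Unit 5B 6,480/19,744 × $6,526,200 = 2,141,905.19.
After rounding ($10): Unit 4B $1,991,180; Unit 4A $2,393,120; Unit 5B $2,141,910. Sum = $6,526,210.
Difference $6,526,200 − $6,526,210 = −$10 applied to largest allocation (Unit 4A): Unit 4A becomes $2,393,110.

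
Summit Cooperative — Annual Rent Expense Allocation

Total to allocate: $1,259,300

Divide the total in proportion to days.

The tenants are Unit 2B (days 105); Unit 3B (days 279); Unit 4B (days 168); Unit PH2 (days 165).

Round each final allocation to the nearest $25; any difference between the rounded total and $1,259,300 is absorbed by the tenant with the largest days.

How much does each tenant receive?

Unit 2B: $184,425 · Unit 3B: $490,000 · Unit 4B: $295,075 · Unit PH2: $289,800

Combined days = 717.
Raw shares: Unit 2B 105/717 × $1,259,300 = 184,416.32; Unit 3B 279/717 × $1,259,300 = 490,020.50; Unit 4B 168/717 × $1,259,300 = 295,066.11; Unit PH2 165/717 × $1,259,300 = 289,797.07.
At nearest $25: Unit 2B $184,425; Unit 3B $490,025; Unit 4B $295,075; Unit PH2 $289,800. Sum = $1,259,325.
Difference $1,259,300 − $1,259,325 = −$25 applied to largest days (Unit 3B): Unit 3B becomes $490,000.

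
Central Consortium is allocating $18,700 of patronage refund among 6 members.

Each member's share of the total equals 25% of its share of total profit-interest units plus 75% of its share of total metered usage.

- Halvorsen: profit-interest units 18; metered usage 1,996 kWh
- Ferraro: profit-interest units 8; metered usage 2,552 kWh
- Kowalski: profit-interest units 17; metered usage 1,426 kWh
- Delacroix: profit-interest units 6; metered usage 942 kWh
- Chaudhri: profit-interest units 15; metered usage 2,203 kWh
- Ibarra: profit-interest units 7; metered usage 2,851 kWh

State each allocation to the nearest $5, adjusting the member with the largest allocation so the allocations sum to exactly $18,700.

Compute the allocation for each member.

Halvorsen: $3,525; Ferraro: $3,515; Kowalski: $2,790; Delacroix: $1,500; Chaudhri: $3,570; Ibarra: $3,800

Profit-interest units total 71; metered usage total 11,970.
Composite weights (25% profit-interest units + 75% metered usage): Halvorsen 0.1884; Ferraro 0.1881; Kowalski 0.1492; Delacroix 0.0801; Chaudhri 0.1908; Ibarra 0.2033.
Unrounded shares: Halvorsen 3,523.88; Ferraro 3,516.89; Kowalski 2,790.18; Delacroix 1,498.79; Chaudhri 3,568.89; Ibarra 3,801.37.
After rounding ($5): Halvorsen $3,525; Ferraro $3,515; Kowalski $2,790; Delacroix $1,500; Chaudhri $3,570; Ibarra $3,800. Sum = $18,700.
No rounding difference to absorb.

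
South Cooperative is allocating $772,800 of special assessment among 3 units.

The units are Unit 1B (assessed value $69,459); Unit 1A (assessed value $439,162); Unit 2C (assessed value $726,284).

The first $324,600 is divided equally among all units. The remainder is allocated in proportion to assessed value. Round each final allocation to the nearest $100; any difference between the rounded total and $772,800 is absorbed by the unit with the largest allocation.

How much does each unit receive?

Unit 1B: $133,400 · Unit 1A: $267,600 · Unit 2C: $371,800

First tranche $324,600 split equally: $108,200 each.
Remainder $448,200 by assessed value (total 1,234,905): Unit 1B 25,209.65 → $25,200; Unit 1A 159,390.73 → $159,400; Unit 2C 263,599.62 → $263,600.
Totals: Unit 1B $108,200 + $25,200 = $133,400; Unit 1A $108,200 + $159,400 = $267,600; Unit 2C $108,200 + $263,600 = $371,800.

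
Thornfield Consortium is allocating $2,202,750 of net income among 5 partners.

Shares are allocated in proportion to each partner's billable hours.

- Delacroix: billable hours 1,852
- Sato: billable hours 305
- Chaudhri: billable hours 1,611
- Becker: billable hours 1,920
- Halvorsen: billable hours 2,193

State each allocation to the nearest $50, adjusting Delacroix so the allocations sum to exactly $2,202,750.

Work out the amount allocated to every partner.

Delacroix: $517,600 · Sato: $85,250 · Chaudhri: $450,300 · Becker: $536,650 · Halvorsen: $612,950

Billable hours total: 7,881.
Pro-rata amounts: Delacroix 1,852/7,881 × $2,202,750 = 517,636.47; Sato 305/7,881 × $2,202,750 = 85,247.91; Chaudhri 1,611/7,881 × $2,202,750 = 450,276.65; Becker 1,920/7,881 × $2,202,750 = 536,642.56; Halvorsen 2,193/7,881 × $2,202,750 = 612,946.42.
After rounding ($50): Delacroix $517,650; Sato $85,250; Chaudhri $450,300; Becker $536,650; Halvorsen $612,950. Sum = $2,202,800.
Difference $2,202,750 − $2,202,800 = −$50 applied to Delacroix: Delacroix becomes $517,600.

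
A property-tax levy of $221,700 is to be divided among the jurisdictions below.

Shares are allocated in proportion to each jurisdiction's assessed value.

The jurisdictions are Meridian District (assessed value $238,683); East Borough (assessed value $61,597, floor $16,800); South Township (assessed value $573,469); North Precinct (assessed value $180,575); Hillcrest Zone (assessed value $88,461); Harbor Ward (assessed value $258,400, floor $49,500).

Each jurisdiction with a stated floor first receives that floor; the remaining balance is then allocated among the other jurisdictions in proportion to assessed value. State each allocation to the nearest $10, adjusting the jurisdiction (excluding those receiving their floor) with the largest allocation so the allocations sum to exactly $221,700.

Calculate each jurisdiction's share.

Guaranteed amounts: East Borough $16,800; Harbor Ward $49,500. Remaining pool $155,400.
Remaining pool split over remaining assessed value 1,081,188: Meridian District 34,306.09 → $34,310; South Township 82,425.15 → $82,430; North Precinct 25,954.19 → $25,950; Hillcrest Zone 12,714.57 → $12,710.

Meridian District: $34,310; East Borough: $16,800; South Township: $82,430; North Precinct: $25,950; Hillcrest Zone: $12,710; Harbor Ward: $49,500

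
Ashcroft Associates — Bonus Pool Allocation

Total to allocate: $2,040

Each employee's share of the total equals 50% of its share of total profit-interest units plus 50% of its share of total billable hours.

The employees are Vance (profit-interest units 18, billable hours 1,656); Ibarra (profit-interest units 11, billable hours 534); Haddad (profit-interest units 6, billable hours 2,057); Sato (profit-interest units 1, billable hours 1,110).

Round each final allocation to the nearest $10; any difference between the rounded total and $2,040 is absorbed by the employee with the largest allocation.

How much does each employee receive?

Vance: $830 · Ibarra: $410 · Haddad: $560 · Sato: $240

Totals — profit-interest units 36, billable hours 5,357.
Combined weights (50% profit-interest units + 50% billable hours): Vance 0.4046; Ibarra 0.2026; Haddad 0.2753; Sato 0.1175.
Raw shares: Vance 825.31; Ibarra 413.34; Haddad 561.66; Sato 239.68.
Rounded to nearest $10: Vance $830; Ibarra $410; Haddad $560; Sato $240. Sum = $2,040.
Sum already equals the total — no adjustment.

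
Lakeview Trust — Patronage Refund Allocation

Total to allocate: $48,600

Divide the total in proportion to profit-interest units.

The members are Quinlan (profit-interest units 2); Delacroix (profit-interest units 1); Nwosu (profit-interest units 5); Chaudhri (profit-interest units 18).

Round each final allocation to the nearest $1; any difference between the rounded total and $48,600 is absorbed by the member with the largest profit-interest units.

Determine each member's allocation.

Quinlan: $3,738 | Delacroix: $1,869 | Nwosu: $9,346 | Chaudhri: $33,647

Profit-interest units total: 2 + 1 + 5 + 18 = 26.
Unrounded shares: Quinlan 3,738.46; Delacroix 1,869.23; Nwosu 9,346.15; Chaudhri 33,646.15.
After rounding ($1): Quinlan $3,738; Delacroix $1,869; Nwosu $9,346; Chaudhri $33,646. Sum = $48,599.
Difference $48,600 − $48,599 = +$1 applied to largest profit-interest units (Chaudhri): Chaudhri becomes $33,647.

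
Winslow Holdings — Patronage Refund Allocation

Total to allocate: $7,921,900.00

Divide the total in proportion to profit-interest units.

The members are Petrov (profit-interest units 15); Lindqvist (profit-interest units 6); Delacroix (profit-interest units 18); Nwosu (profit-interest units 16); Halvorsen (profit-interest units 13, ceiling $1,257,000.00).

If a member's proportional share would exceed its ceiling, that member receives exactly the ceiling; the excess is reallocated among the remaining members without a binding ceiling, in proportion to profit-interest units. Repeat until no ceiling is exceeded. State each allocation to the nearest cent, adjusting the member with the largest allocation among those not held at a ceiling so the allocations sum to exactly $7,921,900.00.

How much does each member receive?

Petrov: $1,817,700.00 · Lindqvist: $727,080.00 · Delacroix: $2,181,240.00 · Nwosu: $1,938,880.00 · Halvorsen: $1,257,000.00

Combined profit-interest units = 68.
Proportional shares (ignoring caps): Petrov 1,747,477.9412; Lindqvist 698,991.1765; Delacroix 2,096,973.5294; Nwosu 1,863,976.4706; Halvorsen 1,514,480.8824.
Capped: Halvorsen ($1,257,000.00); balance $6,664,900.00 reallocated over remaining profit-interest units 55.
Remaining shares: Petrov 1,817,700.0000 → $1,817,700.00; Lindqvist 727,080.0000 → $727,080.00; Delacroix 2,181,240.0000 → $2,181,240.00; Nwosu 1,938,880.0000 → $1,938,880.00.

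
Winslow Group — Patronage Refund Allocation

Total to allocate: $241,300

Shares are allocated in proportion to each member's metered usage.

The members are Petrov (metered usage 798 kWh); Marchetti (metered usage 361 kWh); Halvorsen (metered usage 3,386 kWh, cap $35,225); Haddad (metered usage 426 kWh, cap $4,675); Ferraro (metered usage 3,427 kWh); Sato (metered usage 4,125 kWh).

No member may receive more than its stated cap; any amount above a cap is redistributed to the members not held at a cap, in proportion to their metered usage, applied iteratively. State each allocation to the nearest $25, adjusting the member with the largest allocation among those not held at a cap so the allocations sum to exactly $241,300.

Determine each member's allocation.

Petrov: $18,450 | Marchetti: $8,350 | Halvorsen: $35,225 | Haddad: $4,675 | Ferraro: $79,225 | Sato: $95,375

Sum of metered usage: 12,523.
Pro-rata shares before constraints: Petrov 15,376.30; Marchetti 6,955.95; Halvorsen 65,243.30; Haddad 8,208.40; Ferraro 66,033.31; Sato 79,482.75.
Held at cap: Halvorsen ($35,225), Haddad ($4,675); remaining pool $201,400 reallocated over remaining metered usage 8,711.
Redistributed shares: Petrov 18,449.91 → $18,450; Marchetti 8,346.39 → $8,350; Ferraro 79,232.90 → $79,225; Sato 95,370.80 → $95,375.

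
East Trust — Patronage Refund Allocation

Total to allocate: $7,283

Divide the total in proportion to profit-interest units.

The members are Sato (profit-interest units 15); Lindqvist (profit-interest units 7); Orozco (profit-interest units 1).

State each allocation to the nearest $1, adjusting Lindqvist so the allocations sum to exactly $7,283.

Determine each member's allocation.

Total profit-interest units = 23.
Proportional shares: Sato 15/23 × $7,283 = 4,749.78; Lindqvist 7/23 × $7,283 = 2,216.57; Orozco 1/23 × $7,283 = 316.65.
At nearest $1: Sato $4,750; Lindqvist $2,217; Orozco $317. Sum = $7,284.
Difference $7,283 − $7,284 = −$1 applied to Lindqvist: Lindqvist becomes $2,216.

Sato: $4,750 · Lindqvist: $2,216 · Orozco: $317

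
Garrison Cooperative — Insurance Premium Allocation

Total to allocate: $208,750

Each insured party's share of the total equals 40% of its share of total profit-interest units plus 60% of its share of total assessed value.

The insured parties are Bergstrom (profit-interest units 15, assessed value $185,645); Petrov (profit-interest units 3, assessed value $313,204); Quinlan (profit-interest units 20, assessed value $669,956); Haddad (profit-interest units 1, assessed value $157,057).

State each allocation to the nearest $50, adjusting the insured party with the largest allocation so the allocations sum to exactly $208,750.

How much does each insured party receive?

Totals — profit-interest units 39, assessed value 1,325,862.
Combined weights (40% profit-interest units + 60% assessed value): Bergstrom 0.2379; Petrov 0.1725; Quinlan 0.5083; Haddad 0.0813.
Raw shares: Bergstrom 49,652.68; Petrov 36,010.47; Quinlan 106,109.14; Haddad 16,977.70.
At nearest $50: Bergstrom $49,650; Petrov $36,000; Quinlan $106,100; Haddad $17,000. Sum = $208,750.
Sum already equals the total — no adjustment.

Bergstrom: $49,650 · Petrov: $36,000 · Quinlan: $106,100 · Haddad: $17,000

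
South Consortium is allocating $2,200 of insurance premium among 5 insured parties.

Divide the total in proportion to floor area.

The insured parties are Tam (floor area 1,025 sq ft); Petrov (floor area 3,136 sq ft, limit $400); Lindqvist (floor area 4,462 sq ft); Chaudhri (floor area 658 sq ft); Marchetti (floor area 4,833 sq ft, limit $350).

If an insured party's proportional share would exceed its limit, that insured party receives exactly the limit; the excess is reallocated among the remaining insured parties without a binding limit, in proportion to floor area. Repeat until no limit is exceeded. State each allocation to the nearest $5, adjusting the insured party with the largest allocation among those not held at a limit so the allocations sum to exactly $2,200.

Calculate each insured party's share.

Sum of floor area: 14,114.
Unconstrained shares: Tam 159.77; Petrov 488.82; Lindqvist 695.51; Chaudhri 102.56; Marchetti 753.34.
Capped: Petrov ($400), Marchetti ($350); residual $1,450 reallocated over remaining floor area 6,145.
Shares after redistribution: Tam 241.86 → $240; Lindqvist 1,052.87 → $1,055; Chaudhri 155.26 → $155.

Tam: $240 · Petrov: $400 · Lindqvist: $1,055 · Chaudhri: $155 · Marchetti: $350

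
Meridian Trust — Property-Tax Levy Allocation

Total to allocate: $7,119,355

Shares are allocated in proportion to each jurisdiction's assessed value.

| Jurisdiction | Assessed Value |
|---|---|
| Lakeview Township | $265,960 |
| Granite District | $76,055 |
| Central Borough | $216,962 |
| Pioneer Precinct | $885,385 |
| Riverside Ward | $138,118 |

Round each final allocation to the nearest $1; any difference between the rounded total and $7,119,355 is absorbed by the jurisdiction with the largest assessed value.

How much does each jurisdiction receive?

Lakeview Township: $1,196,517 | Granite District: $342,161 | Central Borough: $976,082 | Pioneer Precinct: $3,983,222 | Riverside Ward: $621,373

Combined assessed value = 1,582,480.
Pro-rata amounts: Lakeview Township 265,960/1,582,480 × $7,119,355 = 1,196,516.64; Granite District 76,055/1,582,480 × $7,119,355 = 342,160.75; Central Borough 216,962/1,582,480 × $7,119,355 = 976,081.53; Pioneer Precinct 885,385/1,582,480 × $7,119,355 = 3,983,222.62; Riverside Ward 138,118/1,582,480 × $7,119,355 = 621,373.46.
Rounded to nearest $1: Lakeview Township $1,196,517; Granite District $342,161; Central Borough $976,082; Pioneer Precinct $3,983,223; Riverside Ward $621,373. Sum = $7,119,356.
Difference $7,119,355 − $7,119,356 = −$1 applied to largest assessed value (Pioneer Precinct): Pioneer Precinct becomes $3,983,222.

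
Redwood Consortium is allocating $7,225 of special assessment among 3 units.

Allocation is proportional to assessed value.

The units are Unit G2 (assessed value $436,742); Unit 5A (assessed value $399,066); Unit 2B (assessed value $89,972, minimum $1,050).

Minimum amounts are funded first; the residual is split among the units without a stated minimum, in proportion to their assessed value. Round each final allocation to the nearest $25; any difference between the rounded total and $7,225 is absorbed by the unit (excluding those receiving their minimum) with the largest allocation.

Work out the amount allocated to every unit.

Fund the minimums — Unit 2B $1,050. Remaining pool $6,175.
Remaining pool split over remaining assessed value 835,808: Unit G2 3,226.68 → $3,225; Unit 5A 2,948.32 → $2,950.

Unit G2: $3,225; Unit 5A: $2,950; Unit 2B: $1,050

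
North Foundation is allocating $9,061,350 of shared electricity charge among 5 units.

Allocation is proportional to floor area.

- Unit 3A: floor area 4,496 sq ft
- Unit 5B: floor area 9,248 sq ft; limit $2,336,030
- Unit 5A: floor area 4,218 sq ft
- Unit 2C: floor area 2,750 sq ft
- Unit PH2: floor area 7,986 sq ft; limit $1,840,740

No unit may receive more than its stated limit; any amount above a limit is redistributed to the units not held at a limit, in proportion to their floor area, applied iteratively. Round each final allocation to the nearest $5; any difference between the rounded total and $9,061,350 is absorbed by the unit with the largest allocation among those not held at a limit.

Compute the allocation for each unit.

Floor area total: 28,698.
Unconstrained shares: Unit 3A 1,419,605.19; Unit 5B 2,920,041.98; Unit 5A 1,331,827.11; Unit 2C 868,308.33; Unit PH2 2,521,567.39.
Held at cap: Unit 5B ($2,336,030), Unit PH2 ($1,840,740); residual $4,884,580 reallocated over remaining floor area 11,464.
Redistributed shares: Unit 3A 1,915,655.24 → $1,915,655; Unit 5A 1,797,205.03 → $1,797,205; Unit 2C 1,171,719.73 → $1,171,720.

Unit 3A: $1,915,655 | Unit 5B: $2,336,030 | Unit 5A: $1,797,205 | Unit 2C: $1,171,720 | Unit PH2: $1,840,740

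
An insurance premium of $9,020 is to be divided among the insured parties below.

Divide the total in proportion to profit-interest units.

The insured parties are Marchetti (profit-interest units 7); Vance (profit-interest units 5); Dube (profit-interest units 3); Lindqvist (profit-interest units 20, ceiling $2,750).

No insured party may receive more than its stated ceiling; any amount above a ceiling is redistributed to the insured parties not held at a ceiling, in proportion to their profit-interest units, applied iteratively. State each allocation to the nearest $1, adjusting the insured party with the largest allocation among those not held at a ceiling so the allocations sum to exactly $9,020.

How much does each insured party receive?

Total profit-interest units = 35.
Unconstrained shares: Marchetti 1,804.00; Vance 1,288.57; Dube 773.14; Lindqvist 5,154.29.
Held at cap: Lindqvist ($2,750); balance $6,270 reallocated over remaining profit-interest units 15.
Redistributed shares: Marchetti 2,926.00 → $2,926; Vance 2,090.00 → $2,090; Dube 1,254.00 → $1,254.

Marchetti: $2,926; Vance: $2,090; Dube: $1,254; Lindqvist: $2,750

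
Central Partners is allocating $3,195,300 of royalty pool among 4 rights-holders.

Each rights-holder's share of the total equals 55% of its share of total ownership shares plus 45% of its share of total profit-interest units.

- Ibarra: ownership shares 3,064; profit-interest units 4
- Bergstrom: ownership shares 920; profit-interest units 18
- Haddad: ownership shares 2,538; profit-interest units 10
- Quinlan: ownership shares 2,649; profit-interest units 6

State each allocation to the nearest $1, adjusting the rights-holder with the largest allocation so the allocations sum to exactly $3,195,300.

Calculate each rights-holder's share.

Ibarra: $738,503 · Bergstrom: $857,401 · Haddad: $864,741 · Quinlan: $734,655

Totals — ownership shares 9,171, profit-interest units 38.
Combined weights (55% ownership shares + 45% profit-interest units): Ibarra 0.2311; Bergstrom 0.2683; Haddad 0.2706; Quinlan 0.2299.
Raw shares: Ibarra 738,502.71; Bergstrom 857,400.64; Haddad 864,741.16; Quinlan 734,655.49.
Rounded to nearest $1: Ibarra $738,503; Bergstrom $857,401; Haddad $864,741; Quinlan $734,655. Sum = $3,195,300.
Sum already equals the total — no adjustment.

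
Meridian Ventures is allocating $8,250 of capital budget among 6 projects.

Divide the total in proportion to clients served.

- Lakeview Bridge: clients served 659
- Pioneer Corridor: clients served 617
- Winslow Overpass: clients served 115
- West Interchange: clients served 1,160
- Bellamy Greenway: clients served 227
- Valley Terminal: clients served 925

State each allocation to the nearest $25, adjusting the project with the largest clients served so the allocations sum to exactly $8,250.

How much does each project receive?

Total clients served = 3,703.
Raw shares: Lakeview Bridge 659/3,703 × $8,250 = 1,468.20; Pioneer Corridor 617/3,703 × $8,250 = 1,374.63; Winslow Overpass 115/3,703 × $8,250 = 256.21; West Interchange 1,160/3,703 × $8,250 = 2,584.39; Bellamy Greenway 227/3,703 × $8,250 = 505.74; Valley Terminal 925/3,703 × $8,250 = 2,060.83.
Rounded to nearest $25: Lakeview Bridge $1,475; Pioneer Corridor $1,375; Winslow Overpass $250; West Interchange $2,575; Bellamy Greenway $500; Valley Terminal $2,050. Sum = $8,225.
Difference $8,250 − $8,225 = +$25 applied to largest clients served (West Interchange): West Interchange becomes $2,600.

Lakeview Bridge: $1,475 | Pioneer Corridor: $1,375 | Winslow Overpass: $250 | West Interchange: $2,600 | Bellamy Greenway: $500 | Valley Terminal: $2,050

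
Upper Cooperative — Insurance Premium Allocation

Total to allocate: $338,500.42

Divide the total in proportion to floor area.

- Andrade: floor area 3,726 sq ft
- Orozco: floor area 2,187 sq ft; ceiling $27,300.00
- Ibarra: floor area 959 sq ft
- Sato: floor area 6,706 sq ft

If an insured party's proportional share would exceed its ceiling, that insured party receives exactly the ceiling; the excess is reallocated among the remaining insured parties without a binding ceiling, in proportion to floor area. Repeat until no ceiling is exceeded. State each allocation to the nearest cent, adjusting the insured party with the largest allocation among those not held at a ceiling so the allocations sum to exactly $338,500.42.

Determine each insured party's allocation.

Floor area total: 13,578.
Pro-rata shares before constraints: Andrade 92,889.4215; Orozco 54,522.0517; Ibarra 23,907.9322; Sato 167,181.0146.
Cap binds for Orozco ($27,300.00); balance $311,200.42 reallocated over remaining floor area 11,391.
Redistributed shares: Andrade 101,793.7639 → $101,793.76; Ibarra 26,199.7369 → $26,199.74; Sato 183,206.9192 → $183,206.92.

Andrade: $101,793.76 | Orozco: $27,300.00 | Ibarra: $26,199.74 | Sato: $183,206.92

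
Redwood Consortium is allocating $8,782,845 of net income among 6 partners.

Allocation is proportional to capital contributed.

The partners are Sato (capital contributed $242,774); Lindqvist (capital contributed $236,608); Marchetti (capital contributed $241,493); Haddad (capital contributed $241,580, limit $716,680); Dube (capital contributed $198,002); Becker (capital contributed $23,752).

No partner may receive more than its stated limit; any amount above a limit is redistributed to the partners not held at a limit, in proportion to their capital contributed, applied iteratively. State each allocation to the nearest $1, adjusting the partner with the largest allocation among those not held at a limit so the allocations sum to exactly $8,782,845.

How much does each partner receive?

Capital contributed total: 1,184,209.
Proportional shares (ignoring caps): Sato 1,800,565.96; Lindqvist 1,754,834.99; Marchetti 1,791,065.25; Haddad 1,791,710.496; Dube 1,468,508.41; Becker 176,159.90.
Held at cap: Haddad ($716,680); residual $8,066,165 reallocated over remaining capital contributed 942,629.
Shares after redistribution: Sato 2,077,439.95 → $2,077,440; Lindqvist 2,024,676.91 → $2,024,677; Marchetti 2,066,478.31 → $2,066,478; Dube 1,694,321.73 → $1,694,322; Becker 203,248.10 → $203,248.

Sato: $2,077,440 | Lindqvist: $2,024,677 | Marchetti: $2,066,478 | Haddad: $716,680 | Dube: $1,694,322 | Becker: $203,248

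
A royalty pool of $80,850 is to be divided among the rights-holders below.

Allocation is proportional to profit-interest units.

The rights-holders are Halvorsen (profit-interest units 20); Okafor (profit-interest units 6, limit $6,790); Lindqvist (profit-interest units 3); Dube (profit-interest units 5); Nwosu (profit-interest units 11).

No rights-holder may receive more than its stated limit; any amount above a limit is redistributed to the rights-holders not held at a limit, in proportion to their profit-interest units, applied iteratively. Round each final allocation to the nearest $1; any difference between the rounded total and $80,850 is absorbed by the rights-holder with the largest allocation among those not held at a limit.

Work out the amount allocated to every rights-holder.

Combined profit-interest units = 45.
Proportional shares (ignoring caps): Halvorsen 35,933.33; Okafor 10,780.00; Lindqvist 5,390.00; Dube 8,983.33; Nwosu 19,763.33.
Cap binds for Okafor ($6,790); residual $74,060 reallocated over remaining profit-interest units 39.
Remaining shares: Halvorsen 37,979.49 → $37,979; Lindqvist 5,696.92 → $5,697; Dube 9,494.87 → $9,495; Nwosu 20,888.72 → $20,889.

Halvorsen: $37,979 · Okafor: $6,790 · Lindqvist: $5,697 · Dube: $9,495 · Nwosu: $20,889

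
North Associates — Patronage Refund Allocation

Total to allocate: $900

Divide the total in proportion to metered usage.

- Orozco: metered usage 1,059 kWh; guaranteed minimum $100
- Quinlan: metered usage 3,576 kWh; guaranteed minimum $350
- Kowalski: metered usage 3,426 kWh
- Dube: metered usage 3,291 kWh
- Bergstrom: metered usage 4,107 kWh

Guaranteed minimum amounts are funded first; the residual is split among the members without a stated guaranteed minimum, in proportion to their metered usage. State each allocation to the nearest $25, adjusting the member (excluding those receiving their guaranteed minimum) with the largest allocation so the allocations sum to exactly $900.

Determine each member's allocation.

Fund the minimums — Orozco $100; Quinlan $350. Remaining pool $450.
Remaining pool split over remaining metered usage 10,824: Kowalski 142.43 → $150; Dube 136.82 → $125; Bergstrom 170.75 → $175.

Orozco: $100 · Quinlan: $350 · Kowalski: $150 · Dube: $125 · Bergstrom: $175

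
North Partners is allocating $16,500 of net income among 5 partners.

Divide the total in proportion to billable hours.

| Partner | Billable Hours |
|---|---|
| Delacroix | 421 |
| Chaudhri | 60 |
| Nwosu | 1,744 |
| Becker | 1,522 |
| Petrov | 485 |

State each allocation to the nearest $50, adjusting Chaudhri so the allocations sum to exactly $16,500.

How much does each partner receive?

Billable hours total: 4,232.
Raw shares: Delacroix 421/4,232 × $16,500 = 1,641.42; Chaudhri 60/4,232 × $16,500 = 233.93; Nwosu 1,744/4,232 × $16,500 = 6,799.62; Becker 1,522/4,232 × $16,500 = 5,934.07; Petrov 485/4,232 × $16,500 = 1,890.95.
After rounding ($50): Delacroix $1,650; Chaudhri $250; Nwosu $6,800; Becker $5,950; Petrov $1,900. Sum = $16,550.
Difference $16,500 − $16,550 = −$50 applied to Chaudhri: Chaudhri becomes $200.

Delacroix: $1,650; Chaudhri: $200; Nwosu: $6,800; Becker: $5,950; Petrov: $1,900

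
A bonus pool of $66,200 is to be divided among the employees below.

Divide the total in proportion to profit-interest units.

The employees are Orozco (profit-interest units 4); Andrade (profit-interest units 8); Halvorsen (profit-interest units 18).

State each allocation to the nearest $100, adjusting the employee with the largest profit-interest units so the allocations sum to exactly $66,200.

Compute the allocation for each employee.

Combined profit-interest units = 4 + 8 + 18 = 30.
Proportional shares: Orozco 8,826.67; Andrade 17,653.33; Halvorsen 39,720.00.
Rounded to nearest $100: Orozco $8,800; Andrade $17,700; Halvorsen $39,700. Sum = $66,200.
Rounded total matches; no reconciliation needed.

Orozco: $8,800 · Andrade: $17,700 · Halvorsen: $39,700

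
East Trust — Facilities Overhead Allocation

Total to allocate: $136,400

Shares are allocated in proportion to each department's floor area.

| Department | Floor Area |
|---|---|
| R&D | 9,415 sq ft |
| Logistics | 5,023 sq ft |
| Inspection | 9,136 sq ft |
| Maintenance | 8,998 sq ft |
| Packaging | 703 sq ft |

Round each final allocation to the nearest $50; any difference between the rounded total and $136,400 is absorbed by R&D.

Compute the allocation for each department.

Sum of floor area: 33,275.
Proportional shares: R&D 9,415/33,275 × $136,400 = 38,593.72; Logistics 5,023/33,275 × $136,400 = 20,590.15; Inspection 9,136/33,275 × $136,400 = 37,450.05; Maintenance 8,998/33,275 × $136,400 = 36,884.36; Packaging 703/33,275 × $136,400 = 2,881.72.
Rounded to nearest $50: R&D $38,600; Logistics $20,600; Inspection $37,450; Maintenance $36,900; Packaging $2,900. Sum = $136,450.
Difference $136,400 − $136,450 = −$50 applied to R&D: R&D becomes $38,550.

R&D: $38,550 | Logistics: $20,600 | Inspection: $37,450 | Maintenance: $36,900 | Packaging: $2,900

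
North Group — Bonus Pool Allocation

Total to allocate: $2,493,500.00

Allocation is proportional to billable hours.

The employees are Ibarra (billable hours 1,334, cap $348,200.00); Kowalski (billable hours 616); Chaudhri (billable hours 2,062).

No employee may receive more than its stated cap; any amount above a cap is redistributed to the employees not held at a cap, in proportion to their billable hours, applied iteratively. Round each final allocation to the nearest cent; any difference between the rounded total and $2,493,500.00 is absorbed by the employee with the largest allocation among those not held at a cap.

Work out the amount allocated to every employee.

Ibarra: $348,200.00 · Kowalski: $493,467.06 · Chaudhri: $1,651,832.94

Total billable hours = 4,012.
Pro-rata shares before constraints: Ibarra 829,094.9651; Kowalski 382,850.4487; Chaudhri 1,281,554.5862.
Capped: Ibarra ($348,200.00); balance $2,145,300.00 reallocated over remaining billable hours 2,678.
Shares after redistribution: Kowalski 493,467.06497 → $493,467.06; Chaudhri 1,651,832.93503 → $1,651,832.94.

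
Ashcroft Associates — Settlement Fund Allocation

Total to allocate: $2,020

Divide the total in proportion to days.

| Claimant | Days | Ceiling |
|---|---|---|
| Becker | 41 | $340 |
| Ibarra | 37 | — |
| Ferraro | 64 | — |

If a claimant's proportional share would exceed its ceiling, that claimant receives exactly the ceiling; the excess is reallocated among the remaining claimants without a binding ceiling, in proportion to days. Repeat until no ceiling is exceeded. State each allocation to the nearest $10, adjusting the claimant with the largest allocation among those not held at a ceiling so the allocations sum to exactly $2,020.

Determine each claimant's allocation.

Becker: $340 · Ibarra: $620 · Ferraro: $1,060

Combined days = 142.
Proportional shares (ignoring caps): Becker 583.24; Ibarra 526.34; Ferraro 910.42.
Capped: Becker ($340); remaining pool $1,680 reallocated over remaining days 101.
Remaining shares: Ibarra 615.45 → $620; Ferraro 1,064.55 → $1,060.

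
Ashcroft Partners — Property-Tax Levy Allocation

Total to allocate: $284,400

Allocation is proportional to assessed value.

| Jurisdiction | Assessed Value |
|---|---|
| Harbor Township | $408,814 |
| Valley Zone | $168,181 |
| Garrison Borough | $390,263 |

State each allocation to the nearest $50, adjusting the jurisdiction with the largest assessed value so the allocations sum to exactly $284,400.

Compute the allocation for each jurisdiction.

Assessed value total: 408,814 + 168,181 + 390,263 = 967,258.
Pro-rata amounts: Harbor Township 120,202.37; Valley Zone 49,449.76; Garrison Borough 114,747.87.
Rounded to nearest $50: Harbor Township $120,200; Valley Zone $49,450; Garrison Borough $114,750. Sum = $284,400.
Rounded total matches; no reconciliation needed.

Harbor Township: $120,200 | Valley Zone: $49,450 | Garrison Borough: $114,750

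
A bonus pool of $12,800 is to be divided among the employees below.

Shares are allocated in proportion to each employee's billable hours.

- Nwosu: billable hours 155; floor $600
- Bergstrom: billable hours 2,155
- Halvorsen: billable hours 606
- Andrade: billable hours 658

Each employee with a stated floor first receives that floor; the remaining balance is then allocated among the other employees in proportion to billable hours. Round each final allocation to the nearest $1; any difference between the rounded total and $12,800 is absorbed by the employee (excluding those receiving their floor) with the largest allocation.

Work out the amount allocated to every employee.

Nwosu: $600 | Bergstrom: $7,690 | Halvorsen: $2,162 | Andrade: $2,348

Minimums first: Nwosu $600. Residual $12,200.
Residual split over remaining billable hours 3,419: Bergstrom 7,689.68 → $7,690; Halvorsen 2,162.39 → $2,162; Andrade 2,347.94 → $2,348.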